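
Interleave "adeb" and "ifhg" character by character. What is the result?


Interleaving "adeb" and "ifhg":
  Position 0: 'a' from first, 'i' from second => "ai"
  Position 1: 'd' from first, 'f' from second => "df"
  Position 2: 'e' from first, 'h' from second => "eh"
  Position 3: 'b' from first, 'g' from second => "bg"
Result: aidfehbg

aidfehbg


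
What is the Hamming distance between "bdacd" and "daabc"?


Comparing "bdacd" and "daabc" position by position:
  Position 0: 'b' vs 'd' => differ
  Position 1: 'd' vs 'a' => differ
  Position 2: 'a' vs 'a' => same
  Position 3: 'c' vs 'b' => differ
  Position 4: 'd' vs 'c' => differ
Total differences (Hamming distance): 4

4


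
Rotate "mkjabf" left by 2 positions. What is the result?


Input: "mkjabf", rotate left by 2
First 2 characters: "mk"
Remaining characters: "jabf"
Concatenate remaining + first: "jabf" + "mk" = "jabfmk"

jabfmk


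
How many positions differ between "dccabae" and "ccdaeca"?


Comparing "dccabae" and "ccdaeca" position by position:
  Position 0: 'd' vs 'c' => DIFFER
  Position 1: 'c' vs 'c' => same
  Position 2: 'c' vs 'd' => DIFFER
  Position 3: 'a' vs 'a' => same
  Position 4: 'b' vs 'e' => DIFFER
  Position 5: 'a' vs 'c' => DIFFER
  Position 6: 'e' vs 'a' => DIFFER
Positions that differ: 5

5


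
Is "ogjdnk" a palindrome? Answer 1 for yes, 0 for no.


Input: ogjdnk
Reversed: kndjgo
  Compare pos 0 ('o') with pos 5 ('k'): MISMATCH
  Compare pos 1 ('g') with pos 4 ('n'): MISMATCH
  Compare pos 2 ('j') with pos 3 ('d'): MISMATCH
Result: not a palindrome

0


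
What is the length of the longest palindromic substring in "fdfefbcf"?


Input: "fdfefbcf"
Checking substrings for palindromes:
  [0:3] "fdf" (len 3) => palindrome
  [2:5] "fef" (len 3) => palindrome
Longest palindromic substring: "fdf" with length 3

3


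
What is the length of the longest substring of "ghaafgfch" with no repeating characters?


Input: "ghaafgfch"
Sliding window (track last position of each char):
  Position 0 ('g'): window [0,0] length 1 -- new best
  Position 1 ('h'): window [0,1] length 2 -- new best
  Position 2 ('a'): window [0,2] length 3 -- new best
  Position 3 ('a'): repeat (last at 2), move window start to 3
  Position 3 ('a'): window [3,3] length 1
  Position 4 ('f'): window [3,4] length 2
  Position 5 ('g'): window [3,5] length 3
  Position 6 ('f'): repeat (last at 4), move window start to 5
  Position 6 ('f'): window [5,6] length 2
  Position 7 ('c'): window [5,7] length 3
  Position 8 ('h'): window [5,8] length 4 -- new best
Longest substring with no repeats: "gfch" with length 4

4


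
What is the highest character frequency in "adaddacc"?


Input: adaddacc
Character counts:
  'a': 3
  'c': 2
  'd': 3
Maximum frequency: 3

3


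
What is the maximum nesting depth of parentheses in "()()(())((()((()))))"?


Input: "()()(())((()((()))))"
Tracking depth:
  Position 0 '(': depth becomes 1
  Position 1 ')': depth becomes 0
  Position 2 '(': depth becomes 1
  Position 3 ')': depth becomes 0
  Position 4 '(': depth becomes 1
  Position 5 '(': depth becomes 2
  Position 6 ')': depth becomes 1
  Position 7 ')': depth becomes 0
  Position 8 '(': depth becomes 1
  Position 9 '(': depth becomes 2
  Position 10 '(': depth becomes 3
  Position 11 ')': depth becomes 2
  Position 12 '(': depth becomes 3
  Position 13 '(': depth becomes 4
  Position 14 '(': depth becomes 5
  Position 15 ')': depth becomes 4
  Position 16 ')': depth becomes 3
  Position 17 ')': depth becomes 2
  Position 18 ')': depth becomes 1
  Position 19 ')': depth becomes 0
Maximum depth reached: 5

5


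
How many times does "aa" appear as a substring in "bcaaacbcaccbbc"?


Searching for "aa" in "bcaaacbcaccbbc"
Scanning each position:
  Position 0: "bc" => no
  Position 1: "ca" => no
  Position 2: "aa" => MATCH
  Position 3: "aa" => MATCH
  Position 4: "ac" => no
  Position 5: "cb" => no
  Position 6: "bc" => no
  Position 7: "ca" => no
  Position 8: "ac" => no
  Position 9: "cc" => no
  Position 10: "cb" => no
  Position 11: "bb" => no
  Position 12: "bc" => no
Total occurrences: 2

2


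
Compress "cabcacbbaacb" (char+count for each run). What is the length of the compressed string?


Input: cabcacbbaacb
Runs:
  'c' x 1 => "c1"
  'a' x 1 => "a1"
  'b' x 1 => "b1"
  'c' x 1 => "c1"
  'a' x 1 => "a1"
  'c' x 1 => "c1"
  'b' x 2 => "b2"
  'a' x 2 => "a2"
  'c' x 1 => "c1"
  'b' x 1 => "b1"
Compressed: "c1a1b1c1a1c1b2a2c1b1"
Compressed length: 20

20


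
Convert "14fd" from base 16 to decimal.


Input: "14fd" in base 16
Positional expansion:
  Digit '1' (value 1) x 16^3 = 4096
  Digit '4' (value 4) x 16^2 = 1024
  Digit 'f' (value 15) x 16^1 = 240
  Digit 'd' (value 13) x 16^0 = 13
Sum = 5373

5373


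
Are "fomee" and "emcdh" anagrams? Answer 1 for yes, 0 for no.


Strings: "fomee", "emcdh"
Sorted first:  eefmo
Sorted second: cdehm
Differ at position 0: 'e' vs 'c' => not anagrams

0


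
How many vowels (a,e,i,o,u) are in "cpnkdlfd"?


Input: cpnkdlfd
Checking each character:
  'c' at position 0: consonant
  'p' at position 1: consonant
  'n' at position 2: consonant
  'k' at position 3: consonant
  'd' at position 4: consonant
  'l' at position 5: consonant
  'f' at position 6: consonant
  'd' at position 7: consonant
Total vowels: 0

0


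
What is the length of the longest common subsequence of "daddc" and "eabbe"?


LCS of "daddc" and "eabbe"
DP table:
           e    a    b    b    e
      0    0    0    0    0    0
  d   0    0    0    0    0    0
  a   0    0    1    1    1    1
  d   0    0    1    1    1    1
  d   0    0    1    1    1    1
  c   0    0    1    1    1    1
LCS length = dp[5][5] = 1

1


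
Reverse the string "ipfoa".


Input: ipfoa
Reading characters right to left:
  Position 4: 'a'
  Position 3: 'o'
  Position 2: 'f'
  Position 1: 'p'
  Position 0: 'i'
Reversed: aofpi

aofpi


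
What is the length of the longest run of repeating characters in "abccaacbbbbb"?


Input: "abccaacbbbbb"
Scanning for longest run:
  Position 1 ('b'): new char, reset run to 1
  Position 2 ('c'): new char, reset run to 1
  Position 3 ('c'): continues run of 'c', length=2
  Position 4 ('a'): new char, reset run to 1
  Position 5 ('a'): continues run of 'a', length=2
  Position 6 ('c'): new char, reset run to 1
  Position 7 ('b'): new char, reset run to 1
  Position 8 ('b'): continues run of 'b', length=2
  Position 9 ('b'): continues run of 'b', length=3
  Position 10 ('b'): continues run of 'b', length=4
  Position 11 ('b'): continues run of 'b', length=5
Longest run: 'b' with length 5

5


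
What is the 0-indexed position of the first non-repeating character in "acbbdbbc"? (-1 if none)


Input: acbbdbbc
Character frequencies:
  'a': 1
  'b': 4
  'c': 2
  'd': 1
Scanning left to right for freq == 1:
  Position 0 ('a'): unique! => answer = 0

0


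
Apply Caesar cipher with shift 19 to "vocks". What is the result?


Caesar cipher: shift "vocks" by 19
  'v' (pos 21) + 19 = pos 14 = 'o'
  'o' (pos 14) + 19 = pos 7 = 'h'
  'c' (pos 2) + 19 = pos 21 = 'v'
  'k' (pos 10) + 19 = pos 3 = 'd'
  's' (pos 18) + 19 = pos 11 = 'l'
Result: ohvdl

ohvdl


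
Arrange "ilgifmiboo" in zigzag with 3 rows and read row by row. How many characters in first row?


Zigzag "ilgifmiboo" into 3 rows:
Placing characters:
  'i' => row 0
  'l' => row 1
  'g' => row 2
  'i' => row 1
  'f' => row 0
  'm' => row 1
  'i' => row 2
  'b' => row 1
  'o' => row 0
  'o' => row 1
Rows:
  Row 0: "ifo"
  Row 1: "limbo"
  Row 2: "gi"
First row length: 3

3


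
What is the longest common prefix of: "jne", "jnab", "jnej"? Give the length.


Words: jne, jnab, jnej
  Position 0: all 'j' => match
  Position 1: all 'n' => match
  Position 2: ('e', 'a', 'e') => mismatch, stop
LCP = "jn" (length 2)

2


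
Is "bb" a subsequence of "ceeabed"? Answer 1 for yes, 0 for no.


Check if "bb" is a subsequence of "ceeabed"
Greedy scan:
  Position 0 ('c'): no match needed
  Position 1 ('e'): no match needed
  Position 2 ('e'): no match needed
  Position 3 ('a'): no match needed
  Position 4 ('b'): matches sub[0] = 'b'
  Position 5 ('e'): no match needed
  Position 6 ('d'): no match needed
Only matched 1/2 characters => not a subsequence

0


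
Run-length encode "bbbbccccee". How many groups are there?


Input: bbbbccccee
Scanning for consecutive runs:
  Group 1: 'b' x 4 (positions 0-3)
  Group 2: 'c' x 4 (positions 4-7)
  Group 3: 'e' x 2 (positions 8-9)
Total groups: 3

3


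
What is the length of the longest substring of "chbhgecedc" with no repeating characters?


Input: "chbhgecedc"
Sliding window (track last position of each char):
  Position 0 ('c'): window [0,0] length 1 -- new best
  Position 1 ('h'): window [0,1] length 2 -- new best
  Position 2 ('b'): window [0,2] length 3 -- new best
  Position 3 ('h'): repeat (last at 1), move window start to 2
  Position 3 ('h'): window [2,3] length 2
  Position 4 ('g'): window [2,4] length 3
  Position 5 ('e'): window [2,5] length 4 -- new best
  Position 6 ('c'): window [2,6] length 5 -- new best
  Position 7 ('e'): repeat (last at 5), move window start to 6
  Position 7 ('e'): window [6,7] length 2
  Position 8 ('d'): window [6,8] length 3
  Position 9 ('c'): repeat (last at 6), move window start to 7
  Position 9 ('c'): window [7,9] length 3
Longest substring with no repeats: "bhgec" with length 5

5


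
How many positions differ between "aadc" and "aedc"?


Comparing "aadc" and "aedc" position by position:
  Position 0: 'a' vs 'a' => same
  Position 1: 'a' vs 'e' => DIFFER
  Position 2: 'd' vs 'd' => same
  Position 3: 'c' vs 'c' => same
Positions that differ: 1

1


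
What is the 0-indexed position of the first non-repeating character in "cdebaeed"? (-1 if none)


Input: cdebaeed
Character frequencies:
  'a': 1
  'b': 1
  'c': 1
  'd': 2
  'e': 3
Scanning left to right for freq == 1:
  Position 0 ('c'): unique! => answer = 0

0


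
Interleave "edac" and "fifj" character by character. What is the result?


Interleaving "edac" and "fifj":
  Position 0: 'e' from first, 'f' from second => "ef"
  Position 1: 'd' from first, 'i' from second => "di"
  Position 2: 'a' from first, 'f' from second => "af"
  Position 3: 'c' from first, 'j' from second => "cj"
Result: efdiafcj

efdiafcj


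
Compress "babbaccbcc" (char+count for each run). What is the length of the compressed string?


Input: babbaccbcc
Runs:
  'b' x 1 => "b1"
  'a' x 1 => "a1"
  'b' x 2 => "b2"
  'a' x 1 => "a1"
  'c' x 2 => "c2"
  'b' x 1 => "b1"
  'c' x 2 => "c2"
Compressed: "b1a1b2a1c2b1c2"
Compressed length: 14

14


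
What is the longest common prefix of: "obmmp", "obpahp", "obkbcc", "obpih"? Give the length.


Words: obmmp, obpahp, obkbcc, obpih
  Position 0: all 'o' => match
  Position 1: all 'b' => match
  Position 2: ('m', 'p', 'k', 'p') => mismatch, stop
LCP = "ob" (length 2)

2


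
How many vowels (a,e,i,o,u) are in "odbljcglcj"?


Input: odbljcglcj
Checking each character:
  'o' at position 0: vowel (running total: 1)
  'd' at position 1: consonant
  'b' at position 2: consonant
  'l' at position 3: consonant
  'j' at position 4: consonant
  'c' at position 5: consonant
  'g' at position 6: consonant
  'l' at position 7: consonant
  'c' at position 8: consonant
  'j' at position 9: consonant
Total vowels: 1

1


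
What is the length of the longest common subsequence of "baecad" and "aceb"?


LCS of "baecad" and "aceb"
DP table:
           a    c    e    b
      0    0    0    0    0
  b   0    0    0    0    1
  a   0    1    1    1    1
  e   0    1    1    2    2
  c   0    1    2    2    2
  a   0    1    2    2    2
  d   0    1    2    2    2
LCS length = dp[6][4] = 2

2


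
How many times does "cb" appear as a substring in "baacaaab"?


Searching for "cb" in "baacaaab"
Scanning each position:
  Position 0: "ba" => no
  Position 1: "aa" => no
  Position 2: "ac" => no
  Position 3: "ca" => no
  Position 4: "aa" => no
  Position 5: "aa" => no
  Position 6: "ab" => no
Total occurrences: 0

0


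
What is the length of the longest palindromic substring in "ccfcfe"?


Input: "ccfcfe"
Checking substrings for palindromes:
  [1:4] "cfc" (len 3) => palindrome
  [2:5] "fcf" (len 3) => palindrome
  [0:2] "cc" (len 2) => palindrome
Longest palindromic substring: "cfc" with length 3

3


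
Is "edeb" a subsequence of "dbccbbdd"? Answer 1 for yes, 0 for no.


Check if "edeb" is a subsequence of "dbccbbdd"
Greedy scan:
  Position 0 ('d'): no match needed
  Position 1 ('b'): no match needed
  Position 2 ('c'): no match needed
  Position 3 ('c'): no match needed
  Position 4 ('b'): no match needed
  Position 5 ('b'): no match needed
  Position 6 ('d'): no match needed
  Position 7 ('d'): no match needed
Only matched 0/4 characters => not a subsequence

0


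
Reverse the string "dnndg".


Input: dnndg
Reading characters right to left:
  Position 4: 'g'
  Position 3: 'd'
  Position 2: 'n'
  Position 1: 'n'
  Position 0: 'd'
Reversed: gdnnd

gdnnd


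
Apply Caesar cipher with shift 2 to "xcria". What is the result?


Caesar cipher: shift "xcria" by 2
  'x' (pos 23) + 2 = pos 25 = 'z'
  'c' (pos 2) + 2 = pos 4 = 'e'
  'r' (pos 17) + 2 = pos 19 = 't'
  'i' (pos 8) + 2 = pos 10 = 'k'
  'a' (pos 0) + 2 = pos 2 = 'c'
Result: zetkc

zetkc


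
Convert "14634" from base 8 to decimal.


Input: "14634" in base 8
Positional expansion:
  Digit '1' (value 1) x 8^4 = 4096
  Digit '4' (value 4) x 8^3 = 2048
  Digit '6' (value 6) x 8^2 = 384
  Digit '3' (value 3) x 8^1 = 24
  Digit '4' (value 4) x 8^0 = 4
Sum = 6556

6556


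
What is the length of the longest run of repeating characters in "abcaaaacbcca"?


Input: "abcaaaacbcca"
Scanning for longest run:
  Position 1 ('b'): new char, reset run to 1
  Position 2 ('c'): new char, reset run to 1
  Position 3 ('a'): new char, reset run to 1
  Position 4 ('a'): continues run of 'a', length=2
  Position 5 ('a'): continues run of 'a', length=3
  Position 6 ('a'): continues run of 'a', length=4
  Position 7 ('c'): new char, reset run to 1
  Position 8 ('b'): new char, reset run to 1
  Position 9 ('c'): new char, reset run to 1
  Position 10 ('c'): continues run of 'c', length=2
  Position 11 ('a'): new char, reset run to 1
Longest run: 'a' with length 4

4


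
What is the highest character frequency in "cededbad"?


Input: cededbad
Character counts:
  'a': 1
  'b': 1
  'c': 1
  'd': 3
  'e': 2
Maximum frequency: 3

3


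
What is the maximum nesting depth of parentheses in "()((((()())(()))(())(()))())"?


Input: "()((((()())(()))(())(()))())"
Tracking depth:
  Position 0 '(': depth becomes 1
  Position 1 ')': depth becomes 0
  Position 2 '(': depth becomes 1
  Position 3 '(': depth becomes 2
  Position 4 '(': depth becomes 3
  Position 5 '(': depth becomes 4
  Position 6 '(': depth becomes 5
  Position 7 ')': depth becomes 4
  Position 8 '(': depth becomes 5
  Position 9 ')': depth becomes 4
  Position 10 ')': depth becomes 3
  Position 11 '(': depth becomes 4
  Position 12 '(': depth becomes 5
  Position 13 ')': depth becomes 4
  Position 14 ')': depth becomes 3
  Position 15 ')': depth becomes 2
  Position 16 '(': depth becomes 3
  Position 17 '(': depth becomes 4
  Position 18 ')': depth becomes 3
  Position 19 ')': depth becomes 2
  Position 20 '(': depth becomes 3
  Position 21 '(': depth becomes 4
  Position 22 ')': depth becomes 3
  Position 23 ')': depth becomes 2
  Position 24 ')': depth becomes 1
  Position 25 '(': depth becomes 2
  Position 26 ')': depth becomes 1
  Position 27 ')': depth becomes 0
Maximum depth reached: 5

5


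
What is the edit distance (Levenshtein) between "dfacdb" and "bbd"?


Computing edit distance: "dfacdb" -> "bbd"
DP table:
           b    b    d
      0    1    2    3
  d   1    1    2    2
  f   2    2    2    3
  a   3    3    3    3
  c   4    4    4    4
  d   5    5    5    4
  b   6    5    5    5
Edit distance = dp[6][3] = 5

5


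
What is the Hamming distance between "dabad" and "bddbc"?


Comparing "dabad" and "bddbc" position by position:
  Position 0: 'd' vs 'b' => differ
  Position 1: 'a' vs 'd' => differ
  Position 2: 'b' vs 'd' => differ
  Position 3: 'a' vs 'b' => differ
  Position 4: 'd' vs 'c' => differ
Total differences (Hamming distance): 5

5


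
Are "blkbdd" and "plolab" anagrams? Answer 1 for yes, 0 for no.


Strings: "blkbdd", "plolab"
Sorted first:  bbddkl
Sorted second: abllop
Differ at position 0: 'b' vs 'a' => not anagrams

0


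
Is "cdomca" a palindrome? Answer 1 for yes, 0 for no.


Input: cdomca
Reversed: acmodc
  Compare pos 0 ('c') with pos 5 ('a'): MISMATCH
  Compare pos 1 ('d') with pos 4 ('c'): MISMATCH
  Compare pos 2 ('o') with pos 3 ('m'): MISMATCH
Result: not a palindrome

0


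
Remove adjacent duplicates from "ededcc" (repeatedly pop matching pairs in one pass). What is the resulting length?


Input: ededcc
Stack-based adjacent duplicate removal:
  Read 'e': push. Stack: e
  Read 'd': push. Stack: ed
  Read 'e': push. Stack: ede
  Read 'd': push. Stack: eded
  Read 'c': push. Stack: ededc
  Read 'c': matches stack top 'c' => pop. Stack: eded
Final stack: "eded" (length 4)

4


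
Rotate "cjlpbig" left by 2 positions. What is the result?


Input: "cjlpbig", rotate left by 2
First 2 characters: "cj"
Remaining characters: "lpbig"
Concatenate remaining + first: "lpbig" + "cj" = "lpbigcj"

lpbigcj


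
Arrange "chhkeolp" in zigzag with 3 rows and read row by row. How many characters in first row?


Zigzag "chhkeolp" into 3 rows:
Placing characters:
  'c' => row 0
  'h' => row 1
  'h' => row 2
  'k' => row 1
  'e' => row 0
  'o' => row 1
  'l' => row 2
  'p' => row 1
Rows:
  Row 0: "ce"
  Row 1: "hkop"
  Row 2: "hl"
First row length: 2

2


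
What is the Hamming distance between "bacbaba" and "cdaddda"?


Comparing "bacbaba" and "cdaddda" position by position:
  Position 0: 'b' vs 'c' => differ
  Position 1: 'a' vs 'd' => differ
  Position 2: 'c' vs 'a' => differ
  Position 3: 'b' vs 'd' => differ
  Position 4: 'a' vs 'd' => differ
  Position 5: 'b' vs 'd' => differ
  Position 6: 'a' vs 'a' => same
Total differences (Hamming distance): 6

6


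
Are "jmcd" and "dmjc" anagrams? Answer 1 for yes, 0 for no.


Strings: "jmcd", "dmjc"
Sorted first:  cdjm
Sorted second: cdjm
Sorted forms match => anagrams

1


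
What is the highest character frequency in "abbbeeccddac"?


Input: abbbeeccddac
Character counts:
  'a': 2
  'b': 3
  'c': 3
  'd': 2
  'e': 2
Maximum frequency: 3

3


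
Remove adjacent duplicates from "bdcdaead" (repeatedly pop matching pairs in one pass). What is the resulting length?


Input: bdcdaead
Stack-based adjacent duplicate removal:
  Read 'b': push. Stack: b
  Read 'd': push. Stack: bd
  Read 'c': push. Stack: bdc
  Read 'd': push. Stack: bdcd
  Read 'a': push. Stack: bdcda
  Read 'e': push. Stack: bdcdae
  Read 'a': push. Stack: bdcdaea
  Read 'd': push. Stack: bdcdaead
Final stack: "bdcdaead" (length 8)

8


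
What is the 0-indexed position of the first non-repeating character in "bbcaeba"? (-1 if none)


Input: bbcaeba
Character frequencies:
  'a': 2
  'b': 3
  'c': 1
  'e': 1
Scanning left to right for freq == 1:
  Position 0 ('b'): freq=3, skip
  Position 1 ('b'): freq=3, skip
  Position 2 ('c'): unique! => answer = 2

2


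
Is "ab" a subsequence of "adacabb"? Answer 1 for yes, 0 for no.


Check if "ab" is a subsequence of "adacabb"
Greedy scan:
  Position 0 ('a'): matches sub[0] = 'a'
  Position 1 ('d'): no match needed
  Position 2 ('a'): no match needed
  Position 3 ('c'): no match needed
  Position 4 ('a'): no match needed
  Position 5 ('b'): matches sub[1] = 'b'
  Position 6 ('b'): no match needed
All 2 characters matched => is a subsequence

1


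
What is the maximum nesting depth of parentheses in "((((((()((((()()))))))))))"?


Input: "((((((()((((()()))))))))))"
Tracking depth:
  Position 0 '(': depth becomes 1
  Position 1 '(': depth becomes 2
  Position 2 '(': depth becomes 3
  Position 3 '(': depth becomes 4
  Position 4 '(': depth becomes 5
  Position 5 '(': depth becomes 6
  Position 6 '(': depth becomes 7
  Position 7 ')': depth becomes 6
  Position 8 '(': depth becomes 7
  Position 9 '(': depth becomes 8
  Position 10 '(': depth becomes 9
  Position 11 '(': depth becomes 10
  Position 12 '(': depth becomes 11
  Position 13 ')': depth becomes 10
  Position 14 '(': depth becomes 11
  Position 15 ')': depth becomes 10
  Position 16 ')': depth becomes 9
  Position 17 ')': depth becomes 8
  Position 18 ')': depth becomes 7
  Position 19 ')': depth becomes 6
  Position 20 ')': depth becomes 5
  Position 21 ')': depth becomes 4
  Position 22 ')': depth becomes 3
  Position 23 ')': depth becomes 2
  Position 24 ')': depth becomes 1
  Position 25 ')': depth becomes 0
Maximum depth reached: 11

11


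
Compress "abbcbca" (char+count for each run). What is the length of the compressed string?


Input: abbcbca
Runs:
  'a' x 1 => "a1"
  'b' x 2 => "b2"
  'c' x 1 => "c1"
  'b' x 1 => "b1"
  'c' x 1 => "c1"
  'a' x 1 => "a1"
Compressed: "a1b2c1b1c1a1"
Compressed length: 12

12


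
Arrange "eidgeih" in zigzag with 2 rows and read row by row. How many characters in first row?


Zigzag "eidgeih" into 2 rows:
Placing characters:
  'e' => row 0
  'i' => row 1
  'd' => row 0
  'g' => row 1
  'e' => row 0
  'i' => row 1
  'h' => row 0
Rows:
  Row 0: "edeh"
  Row 1: "igi"
First row length: 4

4


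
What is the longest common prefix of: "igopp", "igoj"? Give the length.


Words: igopp, igoj
  Position 0: all 'i' => match
  Position 1: all 'g' => match
  Position 2: all 'o' => match
  Position 3: ('p', 'j') => mismatch, stop
LCP = "igo" (length 3)

3


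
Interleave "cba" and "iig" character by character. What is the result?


Interleaving "cba" and "iig":
  Position 0: 'c' from first, 'i' from second => "ci"
  Position 1: 'b' from first, 'i' from second => "bi"
  Position 2: 'a' from first, 'g' from second => "ag"
Result: cibiag

cibiag


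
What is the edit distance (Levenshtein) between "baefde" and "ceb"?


Computing edit distance: "baefde" -> "ceb"
DP table:
           c    e    b
      0    1    2    3
  b   1    1    2    2
  a   2    2    2    3
  e   3    3    2    3
  f   4    4    3    3
  d   5    5    4    4
  e   6    6    5    5
Edit distance = dp[6][3] = 5

5


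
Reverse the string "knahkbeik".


Input: knahkbeik
Reading characters right to left:
  Position 8: 'k'
  Position 7: 'i'
  Position 6: 'e'
  Position 5: 'b'
  Position 4: 'k'
  Position 3: 'h'
  Position 2: 'a'
  Position 1: 'n'
  Position 0: 'k'
Reversed: kiebkhank

kiebkhank


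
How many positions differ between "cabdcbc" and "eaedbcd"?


Comparing "cabdcbc" and "eaedbcd" position by position:
  Position 0: 'c' vs 'e' => DIFFER
  Position 1: 'a' vs 'a' => same
  Position 2: 'b' vs 'e' => DIFFER
  Position 3: 'd' vs 'd' => same
  Position 4: 'c' vs 'b' => DIFFER
  Position 5: 'b' vs 'c' => DIFFER
  Position 6: 'c' vs 'd' => DIFFER
Positions that differ: 5

5


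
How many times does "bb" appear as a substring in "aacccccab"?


Searching for "bb" in "aacccccab"
Scanning each position:
  Position 0: "aa" => no
  Position 1: "ac" => no
  Position 2: "cc" => no
  Position 3: "cc" => no
  Position 4: "cc" => no
  Position 5: "cc" => no
  Position 6: "ca" => no
  Position 7: "ab" => no
Total occurrences: 0

0


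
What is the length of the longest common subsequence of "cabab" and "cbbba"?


LCS of "cabab" and "cbbba"
DP table:
           c    b    b    b    a
      0    0    0    0    0    0
  c   0    1    1    1    1    1
  a   0    1    1    1    1    2
  b   0    1    2    2    2    2
  a   0    1    2    2    2    3
  b   0    1    2    3    3    3
LCS length = dp[5][5] = 3

3


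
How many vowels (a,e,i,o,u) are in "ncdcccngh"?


Input: ncdcccngh
Checking each character:
  'n' at position 0: consonant
  'c' at position 1: consonant
  'd' at position 2: consonant
  'c' at position 3: consonant
  'c' at position 4: consonant
  'c' at position 5: consonant
  'n' at position 6: consonant
  'g' at position 7: consonant
  'h' at position 8: consonant
Total vowels: 0

0


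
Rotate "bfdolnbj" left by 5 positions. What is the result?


Input: "bfdolnbj", rotate left by 5
First 5 characters: "bfdol"
Remaining characters: "nbj"
Concatenate remaining + first: "nbj" + "bfdol" = "nbjbfdol"

nbjbfdol


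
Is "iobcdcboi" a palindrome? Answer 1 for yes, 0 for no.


Input: iobcdcboi
Reversed: iobcdcboi
  Compare pos 0 ('i') with pos 8 ('i'): match
  Compare pos 1 ('o') with pos 7 ('o'): match
  Compare pos 2 ('b') with pos 6 ('b'): match
  Compare pos 3 ('c') with pos 5 ('c'): match
Result: palindrome

1


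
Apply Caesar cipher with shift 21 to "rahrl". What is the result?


Caesar cipher: shift "rahrl" by 21
  'r' (pos 17) + 21 = pos 12 = 'm'
  'a' (pos 0) + 21 = pos 21 = 'v'
  'h' (pos 7) + 21 = pos 2 = 'c'
  'r' (pos 17) + 21 = pos 12 = 'm'
  'l' (pos 11) + 21 = pos 6 = 'g'
Result: mvcmg

mvcmg


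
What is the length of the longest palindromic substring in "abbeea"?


Input: "abbeea"
Checking substrings for palindromes:
  [1:3] "bb" (len 2) => palindrome
  [3:5] "ee" (len 2) => palindrome
Longest palindromic substring: "bb" with length 2

2


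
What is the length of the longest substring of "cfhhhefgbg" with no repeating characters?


Input: "cfhhhefgbg"
Sliding window (track last position of each char):
  Position 0 ('c'): window [0,0] length 1 -- new best
  Position 1 ('f'): window [0,1] length 2 -- new best
  Position 2 ('h'): window [0,2] length 3 -- new best
  Position 3 ('h'): repeat (last at 2), move window start to 3
  Position 3 ('h'): window [3,3] length 1
  Position 4 ('h'): repeat (last at 3), move window start to 4
  Position 4 ('h'): window [4,4] length 1
  Position 5 ('e'): window [4,5] length 2
  Position 6 ('f'): window [4,6] length 3
  Position 7 ('g'): window [4,7] length 4 -- new best
  Position 8 ('b'): window [4,8] length 5 -- new best
  Position 9 ('g'): repeat (last at 7), move window start to 8
  Position 9 ('g'): window [8,9] length 2
Longest substring with no repeats: "hefgb" with length 5

5


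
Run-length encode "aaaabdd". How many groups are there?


Input: aaaabdd
Scanning for consecutive runs:
  Group 1: 'a' x 4 (positions 0-3)
  Group 2: 'b' x 1 (positions 4-4)
  Group 3: 'd' x 2 (positions 5-6)
Total groups: 3

3


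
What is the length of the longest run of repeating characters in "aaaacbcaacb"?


Input: "aaaacbcaacb"
Scanning for longest run:
  Position 1 ('a'): continues run of 'a', length=2
  Position 2 ('a'): continues run of 'a', length=3
  Position 3 ('a'): continues run of 'a', length=4
  Position 4 ('c'): new char, reset run to 1
  Position 5 ('b'): new char, reset run to 1
  Position 6 ('c'): new char, reset run to 1
  Position 7 ('a'): new char, reset run to 1
  Position 8 ('a'): continues run of 'a', length=2
  Position 9 ('c'): new char, reset run to 1
  Position 10 ('b'): new char, reset run to 1
Longest run: 'a' with length 4

4


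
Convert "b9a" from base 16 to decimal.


Input: "b9a" in base 16
Positional expansion:
  Digit 'b' (value 11) x 16^2 = 2816
  Digit '9' (value 9) x 16^1 = 144
  Digit 'a' (value 10) x 16^0 = 10
Sum = 2970

2970


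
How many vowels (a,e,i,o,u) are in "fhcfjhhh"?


Input: fhcfjhhh
Checking each character:
  'f' at position 0: consonant
  'h' at position 1: consonant
  'c' at position 2: consonant
  'f' at position 3: consonant
  'j' at position 4: consonant
  'h' at position 5: consonant
  'h' at position 6: consonant
  'h' at position 7: consonant
Total vowels: 0

0


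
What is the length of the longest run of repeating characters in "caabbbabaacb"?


Input: "caabbbabaacb"
Scanning for longest run:
  Position 1 ('a'): new char, reset run to 1
  Position 2 ('a'): continues run of 'a', length=2
  Position 3 ('b'): new char, reset run to 1
  Position 4 ('b'): continues run of 'b', length=2
  Position 5 ('b'): continues run of 'b', length=3
  Position 6 ('a'): new char, reset run to 1
  Position 7 ('b'): new char, reset run to 1
  Position 8 ('a'): new char, reset run to 1
  Position 9 ('a'): continues run of 'a', length=2
  Position 10 ('c'): new char, reset run to 1
  Position 11 ('b'): new char, reset run to 1
Longest run: 'b' with length 3

3


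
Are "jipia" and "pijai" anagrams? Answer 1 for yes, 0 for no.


Strings: "jipia", "pijai"
Sorted first:  aiijp
Sorted second: aiijp
Sorted forms match => anagrams

1


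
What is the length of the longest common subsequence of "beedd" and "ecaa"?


LCS of "beedd" and "ecaa"
DP table:
           e    c    a    a
      0    0    0    0    0
  b   0    0    0    0    0
  e   0    1    1    1    1
  e   0    1    1    1    1
  d   0    1    1    1    1
  d   0    1    1    1    1
LCS length = dp[5][4] = 1

1


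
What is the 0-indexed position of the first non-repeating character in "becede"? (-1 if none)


Input: becede
Character frequencies:
  'b': 1
  'c': 1
  'd': 1
  'e': 3
Scanning left to right for freq == 1:
  Position 0 ('b'): unique! => answer = 0

0


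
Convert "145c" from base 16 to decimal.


Input: "145c" in base 16
Positional expansion:
  Digit '1' (value 1) x 16^3 = 4096
  Digit '4' (value 4) x 16^2 = 1024
  Digit '5' (value 5) x 16^1 = 80
  Digit 'c' (value 12) x 16^0 = 12
Sum = 5212

5212


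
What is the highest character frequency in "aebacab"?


Input: aebacab
Character counts:
  'a': 3
  'b': 2
  'c': 1
  'e': 1
Maximum frequency: 3

3


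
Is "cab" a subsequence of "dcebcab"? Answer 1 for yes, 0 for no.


Check if "cab" is a subsequence of "dcebcab"
Greedy scan:
  Position 0 ('d'): no match needed
  Position 1 ('c'): matches sub[0] = 'c'
  Position 2 ('e'): no match needed
  Position 3 ('b'): no match needed
  Position 4 ('c'): no match needed
  Position 5 ('a'): matches sub[1] = 'a'
  Position 6 ('b'): matches sub[2] = 'b'
All 3 characters matched => is a subsequence

1


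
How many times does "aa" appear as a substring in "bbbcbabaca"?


Searching for "aa" in "bbbcbabaca"
Scanning each position:
  Position 0: "bb" => no
  Position 1: "bb" => no
  Position 2: "bc" => no
  Position 3: "cb" => no
  Position 4: "ba" => no
  Position 5: "ab" => no
  Position 6: "ba" => no
  Position 7: "ac" => no
  Position 8: "ca" => no
Total occurrences: 0

0


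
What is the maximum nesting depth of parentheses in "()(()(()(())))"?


Input: "()(()(()(())))"
Tracking depth:
  Position 0 '(': depth becomes 1
  Position 1 ')': depth becomes 0
  Position 2 '(': depth becomes 1
  Position 3 '(': depth becomes 2
  Position 4 ')': depth becomes 1
  Position 5 '(': depth becomes 2
  Position 6 '(': depth becomes 3
  Position 7 ')': depth becomes 2
  Position 8 '(': depth becomes 3
  Position 9 '(': depth becomes 4
  Position 10 ')': depth becomes 3
  Position 11 ')': depth becomes 2
  Position 12 ')': depth becomes 1
  Position 13 ')': depth becomes 0
Maximum depth reached: 4

4


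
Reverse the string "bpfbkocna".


Input: bpfbkocna
Reading characters right to left:
  Position 8: 'a'
  Position 7: 'n'
  Position 6: 'c'
  Position 5: 'o'
  Position 4: 'k'
  Position 3: 'b'
  Position 2: 'f'
  Position 1: 'p'
  Position 0: 'b'
Reversed: ancokbfpb

ancokbfpb


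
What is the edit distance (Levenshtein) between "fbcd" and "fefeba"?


Computing edit distance: "fbcd" -> "fefeba"
DP table:
           f    e    f    e    b    a
      0    1    2    3    4    5    6
  f   1    0    1    2    3    4    5
  b   2    1    1    2    3    3    4
  c   3    2    2    2    3    4    4
  d   4    3    3    3    3    4    5
Edit distance = dp[4][6] = 5

5


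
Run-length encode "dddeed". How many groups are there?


Input: dddeed
Scanning for consecutive runs:
  Group 1: 'd' x 3 (positions 0-2)
  Group 2: 'e' x 2 (positions 3-4)
  Group 3: 'd' x 1 (positions 5-5)
Total groups: 3

3


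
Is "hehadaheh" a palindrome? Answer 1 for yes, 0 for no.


Input: hehadaheh
Reversed: hehadaheh
  Compare pos 0 ('h') with pos 8 ('h'): match
  Compare pos 1 ('e') with pos 7 ('e'): match
  Compare pos 2 ('h') with pos 6 ('h'): match
  Compare pos 3 ('a') with pos 5 ('a'): match
Result: palindrome

1


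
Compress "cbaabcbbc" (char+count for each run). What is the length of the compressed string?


Input: cbaabcbbc
Runs:
  'c' x 1 => "c1"
  'b' x 1 => "b1"
  'a' x 2 => "a2"
  'b' x 1 => "b1"
  'c' x 1 => "c1"
  'b' x 2 => "b2"
  'c' x 1 => "c1"
Compressed: "c1b1a2b1c1b2c1"
Compressed length: 14

14


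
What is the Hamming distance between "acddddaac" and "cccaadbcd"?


Comparing "acddddaac" and "cccaadbcd" position by position:
  Position 0: 'a' vs 'c' => differ
  Position 1: 'c' vs 'c' => same
  Position 2: 'd' vs 'c' => differ
  Position 3: 'd' vs 'a' => differ
  Position 4: 'd' vs 'a' => differ
  Position 5: 'd' vs 'd' => same
  Position 6: 'a' vs 'b' => differ
  Position 7: 'a' vs 'c' => differ
  Position 8: 'c' vs 'd' => differ
Total differences (Hamming distance): 7

7


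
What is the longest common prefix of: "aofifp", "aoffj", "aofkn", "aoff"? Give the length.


Words: aofifp, aoffj, aofkn, aoff
  Position 0: all 'a' => match
  Position 1: all 'o' => match
  Position 2: all 'f' => match
  Position 3: ('i', 'f', 'k', 'f') => mismatch, stop
LCP = "aof" (length 3)

3


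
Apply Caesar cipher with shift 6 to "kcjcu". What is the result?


Caesar cipher: shift "kcjcu" by 6
  'k' (pos 10) + 6 = pos 16 = 'q'
  'c' (pos 2) + 6 = pos 8 = 'i'
  'j' (pos 9) + 6 = pos 15 = 'p'
  'c' (pos 2) + 6 = pos 8 = 'i'
  'u' (pos 20) + 6 = pos 0 = 'a'
Result: qipia

qipia


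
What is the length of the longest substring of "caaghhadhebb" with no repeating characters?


Input: "caaghhadhebb"
Sliding window (track last position of each char):
  Position 0 ('c'): window [0,0] length 1 -- new best
  Position 1 ('a'): window [0,1] length 2 -- new best
  Position 2 ('a'): repeat (last at 1), move window start to 2
  Position 2 ('a'): window [2,2] length 1
  Position 3 ('g'): window [2,3] length 2
  Position 4 ('h'): window [2,4] length 3 -- new best
  Position 5 ('h'): repeat (last at 4), move window start to 5
  Position 5 ('h'): window [5,5] length 1
  Position 6 ('a'): window [5,6] length 2
  Position 7 ('d'): window [5,7] length 3
  Position 8 ('h'): repeat (last at 5), move window start to 6
  Position 8 ('h'): window [6,8] length 3
  Position 9 ('e'): window [6,9] length 4 -- new best
  Position 10 ('b'): window [6,10] length 5 -- new best
  Position 11 ('b'): repeat (last at 10), move window start to 11
  Position 11 ('b'): window [11,11] length 1
Longest substring with no repeats: "adheb" with length 5

5


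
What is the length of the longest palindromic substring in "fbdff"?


Input: "fbdff"
Checking substrings for palindromes:
  [3:5] "ff" (len 2) => palindrome
Longest palindromic substring: "ff" with length 2

2


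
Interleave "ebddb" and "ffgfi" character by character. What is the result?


Interleaving "ebddb" and "ffgfi":
  Position 0: 'e' from first, 'f' from second => "ef"
  Position 1: 'b' from first, 'f' from second => "bf"
  Position 2: 'd' from first, 'g' from second => "dg"
  Position 3: 'd' from first, 'f' from second => "df"
  Position 4: 'b' from first, 'i' from second => "bi"
Result: efbfdgdfbi

efbfdgdfbi


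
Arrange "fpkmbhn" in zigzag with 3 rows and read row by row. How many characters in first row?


Zigzag "fpkmbhn" into 3 rows:
Placing characters:
  'f' => row 0
  'p' => row 1
  'k' => row 2
  'm' => row 1
  'b' => row 0
  'h' => row 1
  'n' => row 2
Rows:
  Row 0: "fb"
  Row 1: "pmh"
  Row 2: "kn"
First row length: 2

2


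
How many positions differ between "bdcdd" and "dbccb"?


Comparing "bdcdd" and "dbccb" position by position:
  Position 0: 'b' vs 'd' => DIFFER
  Position 1: 'd' vs 'b' => DIFFER
  Position 2: 'c' vs 'c' => same
  Position 3: 'd' vs 'c' => DIFFER
  Position 4: 'd' vs 'b' => DIFFER
Positions that differ: 4

4


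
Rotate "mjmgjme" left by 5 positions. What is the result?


Input: "mjmgjme", rotate left by 5
First 5 characters: "mjmgj"
Remaining characters: "me"
Concatenate remaining + first: "me" + "mjmgj" = "memjmgj"

memjmgj


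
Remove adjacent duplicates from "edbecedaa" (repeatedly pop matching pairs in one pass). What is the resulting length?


Input: edbecedaa
Stack-based adjacent duplicate removal:
  Read 'e': push. Stack: e
  Read 'd': push. Stack: ed
  Read 'b': push. Stack: edb
  Read 'e': push. Stack: edbe
  Read 'c': push. Stack: edbec
  Read 'e': push. Stack: edbece
  Read 'd': push. Stack: edbeced
  Read 'a': push. Stack: edbeceda
  Read 'a': matches stack top 'a' => pop. Stack: edbeced
Final stack: "edbeced" (length 7)

7


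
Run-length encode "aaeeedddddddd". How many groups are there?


Input: aaeeedddddddd
Scanning for consecutive runs:
  Group 1: 'a' x 2 (positions 0-1)
  Group 2: 'e' x 3 (positions 2-4)
  Group 3: 'd' x 8 (positions 5-12)
Total groups: 3

3


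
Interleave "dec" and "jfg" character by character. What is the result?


Interleaving "dec" and "jfg":
  Position 0: 'd' from first, 'j' from second => "dj"
  Position 1: 'e' from first, 'f' from second => "ef"
  Position 2: 'c' from first, 'g' from second => "cg"
Result: djefcg

djefcg


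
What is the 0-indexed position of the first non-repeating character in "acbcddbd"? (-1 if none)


Input: acbcddbd
Character frequencies:
  'a': 1
  'b': 2
  'c': 2
  'd': 3
Scanning left to right for freq == 1:
  Position 0 ('a'): unique! => answer = 0

0


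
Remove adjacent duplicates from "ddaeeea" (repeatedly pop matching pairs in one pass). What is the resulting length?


Input: ddaeeea
Stack-based adjacent duplicate removal:
  Read 'd': push. Stack: d
  Read 'd': matches stack top 'd' => pop. Stack: (empty)
  Read 'a': push. Stack: a
  Read 'e': push. Stack: ae
  Read 'e': matches stack top 'e' => pop. Stack: a
  Read 'e': push. Stack: ae
  Read 'a': push. Stack: aea
Final stack: "aea" (length 3)

3


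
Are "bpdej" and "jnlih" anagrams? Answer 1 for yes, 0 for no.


Strings: "bpdej", "jnlih"
Sorted first:  bdejp
Sorted second: hijln
Differ at position 0: 'b' vs 'h' => not anagrams

0


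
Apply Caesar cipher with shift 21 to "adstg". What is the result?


Caesar cipher: shift "adstg" by 21
  'a' (pos 0) + 21 = pos 21 = 'v'
  'd' (pos 3) + 21 = pos 24 = 'y'
  's' (pos 18) + 21 = pos 13 = 'n'
  't' (pos 19) + 21 = pos 14 = 'o'
  'g' (pos 6) + 21 = pos 1 = 'b'
Result: vynob

vynob


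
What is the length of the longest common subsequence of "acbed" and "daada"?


LCS of "acbed" and "daada"
DP table:
           d    a    a    d    a
      0    0    0    0    0    0
  a   0    0    1    1    1    1
  c   0    0    1    1    1    1
  b   0    0    1    1    1    1
  e   0    0    1    1    1    1
  d   0    1    1    1    2    2
LCS length = dp[5][5] = 2

2


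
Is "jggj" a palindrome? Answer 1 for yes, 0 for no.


Input: jggj
Reversed: jggj
  Compare pos 0 ('j') with pos 3 ('j'): match
  Compare pos 1 ('g') with pos 2 ('g'): match
Result: palindrome

1


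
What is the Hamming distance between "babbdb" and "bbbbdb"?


Comparing "babbdb" and "bbbbdb" position by position:
  Position 0: 'b' vs 'b' => same
  Position 1: 'a' vs 'b' => differ
  Position 2: 'b' vs 'b' => same
  Position 3: 'b' vs 'b' => same
  Position 4: 'd' vs 'd' => same
  Position 5: 'b' vs 'b' => same
Total differences (Hamming distance): 1

1


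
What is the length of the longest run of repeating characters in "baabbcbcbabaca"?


Input: "baabbcbcbabaca"
Scanning for longest run:
  Position 1 ('a'): new char, reset run to 1
  Position 2 ('a'): continues run of 'a', length=2
  Position 3 ('b'): new char, reset run to 1
  Position 4 ('b'): continues run of 'b', length=2
  Position 5 ('c'): new char, reset run to 1
  Position 6 ('b'): new char, reset run to 1
  Position 7 ('c'): new char, reset run to 1
  Position 8 ('b'): new char, reset run to 1
  Position 9 ('a'): new char, reset run to 1
  Position 10 ('b'): new char, reset run to 1
  Position 11 ('a'): new char, reset run to 1
  Position 12 ('c'): new char, reset run to 1
  Position 13 ('a'): new char, reset run to 1
Longest run: 'a' with length 2

2
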